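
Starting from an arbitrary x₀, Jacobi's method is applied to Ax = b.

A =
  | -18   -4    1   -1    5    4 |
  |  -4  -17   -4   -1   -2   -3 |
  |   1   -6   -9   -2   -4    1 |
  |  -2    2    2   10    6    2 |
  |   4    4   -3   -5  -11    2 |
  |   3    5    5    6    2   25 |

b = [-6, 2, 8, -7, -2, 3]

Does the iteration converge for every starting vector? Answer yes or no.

yes

Let D = diag(-18, -17, -9, 10, -11, 25); L, U the strict triangles.
Jacobi T = -D⁻¹(L+U): T[2,3] = -(-2)/(-9) = -0.2222; T[2,2] = 0.
  T[0,:] = [+0.0000, -0.2222, +0.0556, -0.0556, +0.2778, +0.2222]
  T[1,:] = [-0.2353, +0.0000, -0.2353, -0.0588, -0.1176, -0.1765]
  T[2,:] = [+0.1111, -0.6667, +0.0000, -0.2222, -0.4444, +0.1111]
  T[3,:] = [+0.2000, -0.2000, -0.2000, +0.0000, -0.6000, -0.2000]
  T[4,:] = [+0.3636, +0.3636, -0.2727, -0.4545, +0.0000, +0.1818]
  T[5,:] = [-0.1200, -0.2000, -0.2000, -0.2400, -0.0800, +0.0000]
moduli |λ_i(T)| = 0.8271, 0.5835, 0.5835, 0.4146, 0.1382, 0.0236.
spectral radius ρ = 0.8271; 0.8271 < 1 ⇒ converges.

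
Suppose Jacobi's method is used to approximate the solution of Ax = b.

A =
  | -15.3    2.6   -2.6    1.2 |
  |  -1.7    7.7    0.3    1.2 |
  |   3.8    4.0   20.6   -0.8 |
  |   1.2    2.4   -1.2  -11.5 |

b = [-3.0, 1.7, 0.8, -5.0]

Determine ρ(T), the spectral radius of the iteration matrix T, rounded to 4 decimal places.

Diagonal D = diag(-15.3, 7.7, 20.6, -11.5); L, U strict lower/upper.
Jacobi: T = -D⁻¹(L+U), T[1,0] = -(-1.7)/(7.7) = +0.2208; T[1,1] = 0.
  T[0,:] = [+0.0000, +0.1699, -0.1699, +0.0784]
  T[1,:] = [+0.2208, +0.0000, -0.0390, -0.1558]
  T[2,:] = [-0.1845, -0.1942, +0.0000, +0.0388]
  T[3,:] = [+0.1043, +0.2087, -0.1043, +0.0000]
eigenvalue magnitudes: 0.2742, 0.1316, 0.1316, 0.0423.
ρ(T) = max|λ| = 0.2742; 0.2742 < 1: convergent.

0.2742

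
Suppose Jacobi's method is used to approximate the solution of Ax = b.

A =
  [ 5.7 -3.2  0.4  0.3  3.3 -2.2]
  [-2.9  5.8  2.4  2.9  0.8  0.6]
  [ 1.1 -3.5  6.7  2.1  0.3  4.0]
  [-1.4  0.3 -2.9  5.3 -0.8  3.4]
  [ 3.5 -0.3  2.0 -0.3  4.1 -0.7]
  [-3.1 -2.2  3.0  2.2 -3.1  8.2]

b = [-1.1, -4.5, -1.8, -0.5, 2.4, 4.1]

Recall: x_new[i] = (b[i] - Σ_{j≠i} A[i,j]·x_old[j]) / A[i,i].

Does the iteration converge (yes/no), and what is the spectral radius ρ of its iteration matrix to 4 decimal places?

no, ρ = 1.1452

Let D = diag(5.7, 5.8, 6.7, 5.3, 4.1, 8.2); L, U the strict triangles.
T_J = -D⁻¹(L+U): T[5,0] = -(-3.1)/(8.2) = +0.3780; T[5,5] = 0.
  T[0,:] = [+0.0000, +0.5614, -0.0702, -0.0526, -0.5789, +0.3860]
  T[1,:] = [+0.5000, +0.0000, -0.4138, -0.5000, -0.1379, -0.1034]
  T[2,:] = [-0.1642, +0.5224, +0.0000, -0.3134, -0.0448, -0.5970]
  T[3,:] = [+0.2642, -0.0566, +0.5472, +0.0000, +0.1509, -0.6415]
  T[4,:] = [-0.8537, +0.0732, -0.4878, +0.0732, +0.0000, +0.1707]
  T[5,:] = [+0.3780, +0.2683, -0.3659, -0.2683, +0.3780, +0.0000]
|roots of det(T-λI)|: 1.1452, 0.9185, 0.6614, 0.6321, 0.6321, 0.0379.
ρ(T) = max|λ| = 1.1452; 1.1452 > 1, so it fails to converge.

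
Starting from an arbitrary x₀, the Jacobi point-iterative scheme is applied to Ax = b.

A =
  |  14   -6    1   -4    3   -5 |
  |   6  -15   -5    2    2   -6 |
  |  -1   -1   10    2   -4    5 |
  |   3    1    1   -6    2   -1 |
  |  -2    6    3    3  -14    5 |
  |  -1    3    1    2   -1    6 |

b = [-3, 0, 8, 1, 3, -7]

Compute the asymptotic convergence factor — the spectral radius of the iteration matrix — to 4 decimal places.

1.1650

Write A = D+L+U with D = diag(14, -15, 10, -6, -14, 6).
Jacobi: T = -D⁻¹(L+U), T[4,3] = -(3)/(-14) = +0.2143; T[4,4] = 0.
  T[0,:] = [+0.0000, +0.4286, -0.0714, +0.2857, -0.2143, +0.3571]
  T[1,:] = [+0.4000, +0.0000, -0.3333, +0.1333, +0.1333, -0.4000]
  T[2,:] = [+0.1000, +0.1000, +0.0000, -0.2000, +0.4000, -0.5000]
  T[3,:] = [+0.5000, +0.1667, +0.1667, +0.0000, +0.3333, -0.1667]
  T[4,:] = [-0.1429, +0.4286, +0.2143, +0.2143, +0.0000, +0.3571]
  T[5,:] = [+0.1667, -0.5000, -0.1667, -0.3333, +0.1667, +0.0000]
|λ(T)| sorted: 1.1650, 0.5767, 0.5767, 0.2361, 0.2361, 0.1853.
spectral radius ρ = 1.1650; 1.1650 > 1: divergent.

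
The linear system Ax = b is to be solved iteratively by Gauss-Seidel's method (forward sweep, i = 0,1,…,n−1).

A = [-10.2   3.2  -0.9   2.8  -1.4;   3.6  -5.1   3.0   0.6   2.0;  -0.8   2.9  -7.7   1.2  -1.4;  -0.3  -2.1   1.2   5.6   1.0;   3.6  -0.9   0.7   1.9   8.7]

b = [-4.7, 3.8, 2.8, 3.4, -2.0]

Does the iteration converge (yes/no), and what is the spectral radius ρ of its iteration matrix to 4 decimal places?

Split A = D + L + U, D = diag(-10.2, -5.1, -7.7, 5.6, 8.7).
Gauss-Seidel: T = -(D+L)⁻¹U, row 0 first, T[0,2] = -(-0.9)/(-10.2) = -0.0882; later rows by forward substitution.
  T[0,:] = [+0.0000 +0.3137 -0.0882 +0.2745 -0.1373]
  T[1,:] = [+0.0000 +0.2215 +0.5260 +0.3114 +0.2953]
  T[2,:] = [+0.0000 +0.0508 +0.2073 +0.2446 -0.0564]
  T[3,:] = [+0.0000 +0.0890 +0.1481 +0.0791 -0.0631]
  T[4,:] = [+0.0000 -0.1304 +0.0419 -0.1183 +0.1057]
moduli |λ_i(T)| = 0.5310, 0.2163, 0.2163, 0.0855, 0.0000.
spectral radius ρ = 0.5310; 0.5310 < 1 ⇒ converges.

yes, ρ = 0.5310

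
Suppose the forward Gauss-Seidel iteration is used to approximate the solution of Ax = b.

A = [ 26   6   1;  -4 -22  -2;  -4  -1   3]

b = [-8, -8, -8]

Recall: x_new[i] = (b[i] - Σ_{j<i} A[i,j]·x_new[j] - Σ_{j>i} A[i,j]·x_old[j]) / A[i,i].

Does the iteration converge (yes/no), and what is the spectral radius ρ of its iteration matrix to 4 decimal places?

yes, ρ = 0.1869

Write A = D+L+U with D = diag(26, -22, 3).
GS T = -(D+L)⁻¹U: row 0 first, T[0,1] = -(6)/(26) = -0.2308; later rows by forward substitution.
  T[0,:] = [+0.0000  -0.2308  -0.0385]
  T[1,:] = [+0.0000  +0.0420  -0.0839]
  T[2,:] = [+0.0000  -0.2937  -0.0793]
|eigenvalues of T|: 0.1869, 0.1496, 0.0000.
spectral radius ρ = 0.1869; 0.1869 < 1 ⇒ converges.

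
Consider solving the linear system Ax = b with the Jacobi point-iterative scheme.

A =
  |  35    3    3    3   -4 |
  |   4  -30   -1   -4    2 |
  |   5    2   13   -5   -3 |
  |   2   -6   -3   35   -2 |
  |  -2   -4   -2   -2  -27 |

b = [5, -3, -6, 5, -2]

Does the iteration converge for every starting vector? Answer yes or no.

yes

A = D + L + U where D = diag(35, -30, 13, 35, -27).
Jacobi: T = -D⁻¹(L+U), T[0,3] = -(3)/(35) = -0.0857; T[0,0] = 0.
  T[0,:] = [+0.0000 -0.0857 -0.0857 -0.0857 +0.1143]
  T[1,:] = [+0.1333 +0.0000 -0.0333 -0.1333 +0.0667]
  T[2,:] = [-0.3846 -0.1538 +0.0000 +0.3846 +0.2308]
  T[3,:] = [-0.0571 +0.1714 +0.0857 +0.0000 +0.0571]
  T[4,:] = [-0.0741 -0.1481 -0.0741 -0.0741 +0.0000]
eigenvalue magnitudes: 0.2242, 0.1751, 0.1751, 0.0921, 0.0921.
ρ = 0.2242; 0.2242 < 1 ⇒ converges.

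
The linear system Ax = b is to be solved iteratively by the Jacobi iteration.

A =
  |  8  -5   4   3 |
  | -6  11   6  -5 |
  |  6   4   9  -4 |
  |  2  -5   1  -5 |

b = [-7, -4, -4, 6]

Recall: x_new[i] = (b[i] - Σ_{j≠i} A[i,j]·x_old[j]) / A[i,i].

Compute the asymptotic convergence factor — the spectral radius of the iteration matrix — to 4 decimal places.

Let D = diag(8, 11, 9, -5); L, U the strict triangles.
Jacobi: T = -D⁻¹(L+U), T[2,0] = -(6)/(9) = -0.6667; T[2,2] = 0.
  T[0,:] = [+0.0000 +0.6250 -0.5000 -0.3750]
  T[1,:] = [+0.5455 +0.0000 -0.5455 +0.4545]
  T[2,:] = [-0.6667 -0.4444 +0.0000 +0.4444]
  T[3,:] = [+0.4000 -1.0000 +0.2000 +0.0000]
moduli |λ_i(T)| = 1.1745, 0.8010, 0.8010, 0.4980.
ρ(T) = max|λ| = 1.1745; 1.1745 > 1, so it fails to converge.

1.1745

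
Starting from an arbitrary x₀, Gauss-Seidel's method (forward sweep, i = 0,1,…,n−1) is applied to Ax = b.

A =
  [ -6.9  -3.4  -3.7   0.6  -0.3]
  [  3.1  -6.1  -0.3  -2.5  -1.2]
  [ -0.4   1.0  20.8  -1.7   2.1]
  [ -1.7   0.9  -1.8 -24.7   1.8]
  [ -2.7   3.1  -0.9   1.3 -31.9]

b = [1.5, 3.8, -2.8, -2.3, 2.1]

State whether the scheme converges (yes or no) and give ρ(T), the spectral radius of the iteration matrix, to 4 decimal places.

Write A = D+L+U with D = diag(-6.9, -6.1, 20.8, -24.7, -31.9).
Gauss-Seidel: T = -(D+L)⁻¹U, row 0 first, T[0,3] = -(0.6)/(-6.9) = +0.0870; later rows by forward substitution.
  T[0,:] = [+0.0000 -0.4928 -0.5362 +0.0870 -0.0435]
  T[1,:] = [+0.0000 -0.2504 -0.3217 -0.3656 -0.2188]
  T[2,:] = [+0.0000 +0.0026 +0.0052 +0.1010 -0.0913]
  T[3,:] = [+0.0000 +0.0246 +0.0248 -0.0267 +0.0745]
  T[4,:] = [+0.0000 +0.0183 +0.0150 -0.0468 -0.0120]
|λ(T)| sorted: 0.1780, 0.0666, 0.0666, 0.0155, 0.0000.
ρ = 0.1780; 0.1780 < 1 ⇒ converges.

yes, ρ = 0.1780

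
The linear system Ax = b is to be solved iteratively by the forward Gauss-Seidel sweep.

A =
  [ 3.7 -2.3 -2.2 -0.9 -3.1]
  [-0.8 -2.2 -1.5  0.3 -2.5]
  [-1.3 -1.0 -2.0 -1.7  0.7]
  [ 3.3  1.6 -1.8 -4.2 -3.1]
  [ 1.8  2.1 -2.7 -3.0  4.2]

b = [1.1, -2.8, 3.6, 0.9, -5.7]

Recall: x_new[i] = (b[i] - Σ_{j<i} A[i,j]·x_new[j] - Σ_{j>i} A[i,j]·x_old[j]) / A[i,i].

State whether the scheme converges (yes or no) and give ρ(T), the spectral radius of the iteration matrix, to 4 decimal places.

no, ρ = 1.4657

Diagonal D = diag(3.7, -2.2, -2, -4.2, 4.2); L, U strict lower/upper.
GS T = -(D+L)⁻¹U: row 0 first, T[0,4] = -(-3.1)/(3.7) = +0.8378; later rows by forward substitution.
  T[0,:] = [+0.0000, +0.6216, +0.5946, +0.2432, +0.8378]
  T[1,:] = [+0.0000, -0.2260, -0.8980, +0.0479, -1.4410]
  T[2,:] = [+0.0000, -0.2910, +0.0625, -1.0321, +0.5259]
  T[3,:] = [+0.0000, +0.5270, +0.0983, +0.6517, -0.8542]
  T[4,:] = [+0.0000, +0.0360, +0.3046, -0.3262, +0.0894]
|roots of det(T-λI)|: 1.4657, 0.7392, 0.7392, 0.1423, 0.0000.
ρ = 1.4657; 1.4657 > 1 ⇒ diverges.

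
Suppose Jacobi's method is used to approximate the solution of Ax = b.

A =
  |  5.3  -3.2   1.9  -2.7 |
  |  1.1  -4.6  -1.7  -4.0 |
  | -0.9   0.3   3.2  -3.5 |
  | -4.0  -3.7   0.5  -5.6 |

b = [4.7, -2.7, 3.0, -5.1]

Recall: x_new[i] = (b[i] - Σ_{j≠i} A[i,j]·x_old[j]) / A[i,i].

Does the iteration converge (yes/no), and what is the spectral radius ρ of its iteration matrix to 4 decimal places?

no, ρ = 1.1556

Let D = diag(5.3, -4.6, 3.2, -5.6); L, U the strict triangles.
T_J = -D⁻¹(L+U): T[2,3] = -(-3.5)/(3.2) = +1.0938; T[2,2] = 0.
  T[0,:] = [+0.0000  +0.6038  -0.3585  +0.5094]
  T[1,:] = [+0.2391  +0.0000  -0.3696  -0.8696]
  T[2,:] = [+0.2812  -0.0938  +0.0000  +1.0938]
  T[3,:] = [-0.7143  -0.6607  +0.0893  +0.0000]
moduli |λ_i(T)| = 1.1556, 0.7930, 0.7930, 0.4602.
spectral radius ρ = 1.1556; 1.1556 > 1, so it fails to converge.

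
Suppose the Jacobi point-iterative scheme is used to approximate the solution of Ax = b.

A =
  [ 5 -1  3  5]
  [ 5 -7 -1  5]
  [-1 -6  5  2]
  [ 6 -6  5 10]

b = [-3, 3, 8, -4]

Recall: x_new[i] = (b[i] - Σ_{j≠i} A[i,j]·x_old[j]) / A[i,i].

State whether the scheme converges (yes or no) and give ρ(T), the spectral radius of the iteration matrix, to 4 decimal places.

no, ρ = 1.5566

Diagonal D = diag(5, -7, 5, 10); L, U strict lower/upper.
T_J = -D⁻¹(L+U): T[1,0] = -(5)/(-7) = +0.7143; T[1,1] = 0.
  T[0,:] = [+0.0000, +0.2000, -0.6000, -1.0000]
  T[1,:] = [+0.7143, +0.0000, -0.1429, +0.7143]
  T[2,:] = [+0.2000, +1.2000, +0.0000, -0.4000]
  T[3,:] = [-0.6000, +0.6000, -0.5000, +0.0000]
|roots of det(T-λI)|: 1.5566, 0.8604, 0.8604, 0.8345.
ρ = 1.5566; 1.5566 > 1: divergent.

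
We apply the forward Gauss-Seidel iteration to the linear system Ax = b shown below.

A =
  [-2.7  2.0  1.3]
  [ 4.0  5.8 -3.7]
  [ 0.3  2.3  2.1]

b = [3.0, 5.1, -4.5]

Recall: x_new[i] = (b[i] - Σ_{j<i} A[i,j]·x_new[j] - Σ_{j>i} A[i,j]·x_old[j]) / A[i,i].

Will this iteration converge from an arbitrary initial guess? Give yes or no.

Split A = D + L + U, D = diag(-2.7, 5.8, 2.1).
T_GS = -(D+L)⁻¹U: row 0 first, T[0,2] = -(1.3)/(-2.7) = +0.4815; later rows by forward substitution.
  T[0,:] = [+0.0000, +0.7407, +0.4815]
  T[1,:] = [+0.0000, -0.5109, +0.3059]
  T[2,:] = [+0.0000, +0.4537, -0.4038]
|eigenvalues of T|: 0.8337, 0.0810, 0.0000.
ρ(T) = max|λ| = 0.8337; 0.8337 < 1 ⇒ converges.

yes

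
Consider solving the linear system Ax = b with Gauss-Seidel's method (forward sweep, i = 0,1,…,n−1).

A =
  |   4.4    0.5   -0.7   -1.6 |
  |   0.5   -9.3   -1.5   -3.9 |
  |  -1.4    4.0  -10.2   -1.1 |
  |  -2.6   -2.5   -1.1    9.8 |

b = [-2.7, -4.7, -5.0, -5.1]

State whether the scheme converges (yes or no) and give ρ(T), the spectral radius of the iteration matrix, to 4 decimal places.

Let D = diag(4.4, -9.3, -10.2, 9.8); L, U the strict triangles.
T_GS = -(D+L)⁻¹U: row 0 first, T[0,1] = -(0.5)/(4.4) = -0.1136; later rows by forward substitution.
  T[0,:] = [+0.0000 -0.1136 +0.1591 +0.3636]
  T[1,:] = [+0.0000 -0.0061 -0.1527 -0.3998]
  T[2,:] = [+0.0000 +0.0132 -0.0817 -0.3145]
  T[3,:] = [+0.0000 -0.0302 -0.0059 -0.0408]
|λ(T)| sorted: 0.1860, 0.0531, 0.0531, 0.0000.
ρ(T) = max|λ| = 0.1860; 0.1860 < 1, so it converges for any x₀.

yes, ρ = 0.1860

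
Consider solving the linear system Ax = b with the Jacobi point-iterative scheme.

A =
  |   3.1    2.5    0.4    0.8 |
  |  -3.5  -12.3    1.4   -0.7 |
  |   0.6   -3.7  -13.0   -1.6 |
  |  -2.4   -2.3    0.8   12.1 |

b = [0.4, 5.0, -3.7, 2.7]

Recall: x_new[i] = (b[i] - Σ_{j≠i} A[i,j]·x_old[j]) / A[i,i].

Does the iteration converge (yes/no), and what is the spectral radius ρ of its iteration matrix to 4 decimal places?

Split A = D + L + U, D = diag(3.1, -12.3, -13, 12.1).
Jacobi: T = -D⁻¹(L+U), T[1,0] = -(-3.5)/(-12.3) = -0.2846; T[1,1] = 0.
  T[0,:] = [+0.0000 -0.8065 -0.1290 -0.2581]
  T[1,:] = [-0.2846 +0.0000 +0.1138 -0.0569]
  T[2,:] = [+0.0462 -0.2846 +0.0000 -0.1231]
  T[3,:] = [+0.1983 +0.1901 -0.0661 +0.0000]
|roots of det(T-λI)|: 0.3853, 0.3012, 0.1681, 0.0840.
ρ(T) = max|λ| = 0.3853; 0.3853 < 1, so it converges for any x₀.

yes, ρ = 0.3853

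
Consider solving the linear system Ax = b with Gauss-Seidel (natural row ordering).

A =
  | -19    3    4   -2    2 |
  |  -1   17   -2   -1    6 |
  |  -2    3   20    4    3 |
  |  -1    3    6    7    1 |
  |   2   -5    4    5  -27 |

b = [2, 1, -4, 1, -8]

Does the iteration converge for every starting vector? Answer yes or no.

Write A = D+L+U with D = diag(-19, 17, 20, 7, -27).
Gauss-Seidel: T = -(D+L)⁻¹U, row 0 first, T[0,1] = -(3)/(-19) = +0.1579; later rows by forward substitution.
  T[0,:] = [+0.0000, +0.1579, +0.2105, -0.1053, +0.1053]
  T[1,:] = [+0.0000, +0.0093, +0.1300, +0.0526, -0.3467]
  T[2,:] = [+0.0000, +0.0144, +0.0015, -0.2184, -0.0875]
  T[3,:] = [+0.0000, +0.0062, -0.0270, +0.1496, +0.0958]
  T[4,:] = [+0.0000, +0.0133, -0.0133, -0.0222, +0.0768]
eigenvalue magnitudes: 0.1697, 0.0714, 0.0714, 0.0454, 0.0000.
ρ(T) = max|λ| = 0.1697; 0.1697 < 1, so it converges for any x₀.

yes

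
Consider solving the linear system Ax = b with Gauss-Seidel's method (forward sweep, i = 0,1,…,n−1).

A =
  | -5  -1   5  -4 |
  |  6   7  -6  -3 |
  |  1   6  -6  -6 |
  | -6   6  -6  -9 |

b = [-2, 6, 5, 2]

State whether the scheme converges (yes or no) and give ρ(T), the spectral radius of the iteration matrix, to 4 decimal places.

Write A = D+L+U with D = diag(-5, 7, -6, -9).
Gauss-Seidel: T = -(D+L)⁻¹U, row 0 first, T[0,2] = -(5)/(-5) = +1.0000; later rows by forward substitution.
  T[0,:] = [+0.0000  -0.2000  +1.0000  -0.8000]
  T[1,:] = [+0.0000  +0.1714  -0.0000  +1.1143]
  T[2,:] = [+0.0000  +0.1381  +0.1667  -0.0190]
  T[3,:] = [+0.0000  +0.1556  -0.7778  +1.2889]
moduli |λ_i(T)| = 1.3628, 0.4504, 0.1862, 0.0000.
ρ = 1.3628; 1.3628 > 1 ⇒ diverges.

no, ρ = 1.3628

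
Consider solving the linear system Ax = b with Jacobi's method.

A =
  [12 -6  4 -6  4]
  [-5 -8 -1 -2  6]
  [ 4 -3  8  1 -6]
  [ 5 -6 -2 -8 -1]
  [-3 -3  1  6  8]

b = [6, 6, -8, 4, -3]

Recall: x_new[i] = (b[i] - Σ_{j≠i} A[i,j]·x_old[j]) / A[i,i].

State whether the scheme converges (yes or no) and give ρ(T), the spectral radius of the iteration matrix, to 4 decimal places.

A = D + L + U where D = diag(12, -8, 8, -8, 8).
Jacobi T = -D⁻¹(L+U): T[4,1] = -(-3)/(8) = +0.3750; T[4,4] = 0.
  T[0,:] = [+0.0000, +0.5000, -0.3333, +0.5000, -0.3333]
  T[1,:] = [-0.6250, +0.0000, -0.1250, -0.2500, +0.7500]
  T[2,:] = [-0.5000, +0.3750, +0.0000, -0.1250, +0.7500]
  T[3,:] = [+0.6250, -0.7500, -0.2500, +0.0000, -0.1250]
  T[4,:] = [+0.3750, +0.3750, -0.1250, -0.7500, +0.0000]
|eigenvalues of T|: 1.2033, 0.9910, 0.9910, 0.3368, 0.3368.
ρ = 1.2033; 1.2033 > 1, so it fails to converge.

no, ρ = 1.2033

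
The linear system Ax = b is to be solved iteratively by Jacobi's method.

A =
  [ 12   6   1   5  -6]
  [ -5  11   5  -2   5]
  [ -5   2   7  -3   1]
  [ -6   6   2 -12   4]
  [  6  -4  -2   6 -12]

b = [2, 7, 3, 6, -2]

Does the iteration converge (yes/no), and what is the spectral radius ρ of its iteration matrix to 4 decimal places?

Split A = D + L + U, D = diag(12, 11, 7, -12, -12).
Jacobi: T = -D⁻¹(L+U), T[4,1] = -(-4)/(-12) = -0.3333; T[4,4] = 0.
  T[0,:] = [+0.0000  -0.5000  -0.0833  -0.4167  +0.5000]
  T[1,:] = [+0.4545  +0.0000  -0.4545  +0.1818  -0.4545]
  T[2,:] = [+0.7143  -0.2857  +0.0000  +0.4286  -0.1429]
  T[3,:] = [-0.5000  +0.5000  +0.1667  +0.0000  +0.3333]
  T[4,:] = [+0.5000  -0.3333  -0.1667  +0.5000  +0.0000]
|roots of det(T-λI)|: 1.1444, 0.5230, 0.5230, 0.3223, 0.3223.
ρ(T) = max|λ| = 1.1444; 1.1444 > 1 ⇒ diverges.

no, ρ = 1.1444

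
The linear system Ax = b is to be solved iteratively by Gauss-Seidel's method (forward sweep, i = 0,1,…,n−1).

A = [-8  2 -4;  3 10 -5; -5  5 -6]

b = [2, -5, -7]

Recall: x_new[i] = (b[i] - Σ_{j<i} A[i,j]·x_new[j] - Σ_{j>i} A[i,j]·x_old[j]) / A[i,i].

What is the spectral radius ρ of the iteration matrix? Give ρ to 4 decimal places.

0.7432

A = D + L + U where D = diag(-8, 10, -6).
GS T = -(D+L)⁻¹U: row 0 first, T[0,2] = -(-4)/(-8) = -0.5000; later rows by forward substitution.
  T[0,:] = [+0.0000  +0.2500  -0.5000]
  T[1,:] = [+0.0000  -0.0750  +0.6500]
  T[2,:] = [+0.0000  -0.2708  +0.9583]
|roots of det(T-λI)|: 0.7432, 0.1402, 0.0000.
spectral radius ρ = 0.7432; 0.7432 < 1 ⇒ converges.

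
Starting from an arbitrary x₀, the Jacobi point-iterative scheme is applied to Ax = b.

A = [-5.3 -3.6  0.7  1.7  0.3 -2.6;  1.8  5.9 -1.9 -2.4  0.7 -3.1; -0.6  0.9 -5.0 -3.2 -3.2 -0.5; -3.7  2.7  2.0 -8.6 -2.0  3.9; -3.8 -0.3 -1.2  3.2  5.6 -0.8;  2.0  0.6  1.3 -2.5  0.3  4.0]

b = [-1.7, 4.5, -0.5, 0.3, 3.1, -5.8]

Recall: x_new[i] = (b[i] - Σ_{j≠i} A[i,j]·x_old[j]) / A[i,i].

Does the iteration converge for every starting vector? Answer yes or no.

no

Write A = D+L+U with D = diag(-5.3, 5.9, -5, -8.6, 5.6, 4).
Jacobi T = -D⁻¹(L+U): T[1,2] = -(-1.9)/(5.9) = +0.3220; T[1,1] = 0.
  T[0,:] = [+0.0000, -0.6792, +0.1321, +0.3208, +0.0566, -0.4906]
  T[1,:] = [-0.3051, +0.0000, +0.3220, +0.4068, -0.1186, +0.5254]
  T[2,:] = [-0.1200, +0.1800, +0.0000, -0.6400, -0.6400, -0.1000]
  T[3,:] = [-0.4302, +0.3140, +0.2326, +0.0000, -0.2326, +0.4535]
  T[4,:] = [+0.6786, +0.0536, +0.2143, -0.5714, +0.0000, +0.1429]
  T[5,:] = [-0.5000, -0.1500, -0.3250, +0.6250, -0.0750, +0.0000]
eigenvalue magnitudes: 1.1300, 0.5366, 0.5366, 0.4136, 0.4136, 0.0895.
ρ = 1.1300; 1.1300 > 1 ⇒ diverges.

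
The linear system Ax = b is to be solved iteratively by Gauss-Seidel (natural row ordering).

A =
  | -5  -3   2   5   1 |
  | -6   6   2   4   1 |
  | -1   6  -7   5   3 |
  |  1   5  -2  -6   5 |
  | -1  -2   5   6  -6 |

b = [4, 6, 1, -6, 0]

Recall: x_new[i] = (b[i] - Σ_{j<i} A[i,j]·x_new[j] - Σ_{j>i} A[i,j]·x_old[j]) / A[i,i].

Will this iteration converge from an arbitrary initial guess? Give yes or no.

no

A = D + L + U where D = diag(-5, 6, -7, -6, -6).
T_GS = -(D+L)⁻¹U: row 0 first, T[0,2] = -(2)/(-5) = +0.4000; later rows by forward substitution.
  T[0,:] = [+0.0000 -0.6000 +0.4000 +1.0000 +0.2000]
  T[1,:] = [+0.0000 -0.6000 +0.0667 +0.3333 +0.0333]
  T[2,:] = [+0.0000 -0.4286 +0.0000 +0.8571 +0.4286]
  T[3,:] = [+0.0000 -0.4571 +0.1222 +0.1587 +0.7516]
  T[4,:] = [+0.0000 -0.5143 +0.0333 +0.5952 +1.0643]
|eigenvalues of T|: 1.3840, 0.4302, 0.4302, 0.0775, 0.0000.
ρ = 1.3840; 1.3840 > 1 ⇒ diverges.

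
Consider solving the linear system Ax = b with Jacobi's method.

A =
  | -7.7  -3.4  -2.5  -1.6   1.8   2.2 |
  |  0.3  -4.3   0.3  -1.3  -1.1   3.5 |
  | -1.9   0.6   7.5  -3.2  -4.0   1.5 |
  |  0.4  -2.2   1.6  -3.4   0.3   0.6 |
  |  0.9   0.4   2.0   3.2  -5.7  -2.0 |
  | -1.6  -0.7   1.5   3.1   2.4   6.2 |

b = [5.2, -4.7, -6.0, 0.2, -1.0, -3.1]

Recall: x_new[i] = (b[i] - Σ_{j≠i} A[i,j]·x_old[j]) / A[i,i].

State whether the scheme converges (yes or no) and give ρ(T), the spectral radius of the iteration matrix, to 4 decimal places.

Diagonal D = diag(-7.7, -4.3, 7.5, -3.4, -5.7, 6.2); L, U strict lower/upper.
Jacobi: T = -D⁻¹(L+U), T[0,5] = -(2.2)/(-7.7) = +0.2857; T[0,0] = 0.
  T[0,:] = [+0.0000, -0.4416, -0.3247, -0.2078, +0.2338, +0.2857]
  T[1,:] = [+0.0698, +0.0000, +0.0698, -0.3023, -0.2558, +0.8140]
  T[2,:] = [+0.2533, -0.0800, +0.0000, +0.4267, +0.5333, -0.2000]
  T[3,:] = [+0.1176, -0.6471, +0.4706, +0.0000, +0.0882, +0.1765]
  T[4,:] = [+0.1579, +0.0702, +0.3509, +0.5614, +0.0000, -0.3509]
  T[5,:] = [+0.2581, +0.1129, -0.2419, -0.5000, -0.3871, +0.0000]
eigenvalue magnitudes: 1.1785, 0.7100, 0.4401, 0.4401, 0.4092, 0.4092.
ρ = 1.1785; 1.1785 > 1, so it fails to converge.

no, ρ = 1.1785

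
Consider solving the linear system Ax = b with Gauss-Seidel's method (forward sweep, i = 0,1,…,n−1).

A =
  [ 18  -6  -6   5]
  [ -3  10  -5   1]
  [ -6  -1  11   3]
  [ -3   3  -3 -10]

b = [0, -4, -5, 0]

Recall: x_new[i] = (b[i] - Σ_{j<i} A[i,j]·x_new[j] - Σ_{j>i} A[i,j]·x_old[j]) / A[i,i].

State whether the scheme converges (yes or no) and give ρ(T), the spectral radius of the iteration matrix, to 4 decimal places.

yes, ρ = 0.6225

Write A = D+L+U with D = diag(18, 10, 11, -10).
T_GS = -(D+L)⁻¹U: row 0 first, T[0,3] = -(5)/(18) = -0.2778; later rows by forward substitution.
  T[0,:] = [+0.0000  +0.3333  +0.3333  -0.2778]
  T[1,:] = [+0.0000  +0.1000  +0.6000  -0.1833]
  T[2,:] = [+0.0000  +0.1909  +0.2364  -0.4409]
  T[3,:] = [+0.0000  -0.1273  +0.0091  +0.1606]
|eigenvalues of T|: 0.6225, 0.1480, 0.1480, 0.0000.
ρ(T) = max|λ| = 0.6225; 0.6225 < 1, so it converges for any x₀.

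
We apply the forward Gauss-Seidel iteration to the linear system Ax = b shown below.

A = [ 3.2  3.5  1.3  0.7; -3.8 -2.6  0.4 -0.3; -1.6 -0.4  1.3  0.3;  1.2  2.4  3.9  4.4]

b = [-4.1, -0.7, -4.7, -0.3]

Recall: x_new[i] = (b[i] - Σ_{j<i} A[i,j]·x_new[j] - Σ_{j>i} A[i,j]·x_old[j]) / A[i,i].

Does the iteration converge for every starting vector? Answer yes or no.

no

Diagonal D = diag(3.2, -2.6, 1.3, 4.4); L, U strict lower/upper.
T_GS = -(D+L)⁻¹U: row 0 first, T[0,2] = -(1.3)/(3.2) = -0.4062; later rows by forward substitution.
  T[0,:] = [+0.0000 -1.0938 -0.4062 -0.2188]
  T[1,:] = [+0.0000 +1.5986 +0.7476 +0.2043]
  T[2,:] = [+0.0000 -0.8543 -0.2700 -0.4371]
  T[3,:] = [+0.0000 +0.1836 -0.0577 +0.3357]
moduli |λ_i(T)| = 1.1367, 0.5446, 0.0171, 0.0000.
ρ(T) = max|λ| = 1.1367; 1.1367 > 1, so it fails to converge.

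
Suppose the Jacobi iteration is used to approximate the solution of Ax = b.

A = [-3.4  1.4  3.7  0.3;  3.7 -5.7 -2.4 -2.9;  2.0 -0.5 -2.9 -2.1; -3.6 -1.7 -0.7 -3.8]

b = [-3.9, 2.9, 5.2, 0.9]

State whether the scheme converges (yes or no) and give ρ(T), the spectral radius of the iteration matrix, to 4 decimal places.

Split A = D + L + U, D = diag(-3.4, -5.7, -2.9, -3.8).
Jacobi T = -D⁻¹(L+U): T[3,2] = -(-0.7)/(-3.8) = -0.1842; T[3,3] = 0.
  T[0,:] = [+0.0000 +0.4118 +1.0882 +0.0882]
  T[1,:] = [+0.6491 +0.0000 -0.4211 -0.5088]
  T[2,:] = [+0.6897 -0.1724 +0.0000 -0.7241]
  T[3,:] = [-0.9474 -0.4474 -0.1842 +0.0000]
moduli |λ_i(T)| = 1.2964, 0.7663, 0.7663, 0.1853.
ρ(T) = max|λ| = 1.2964; 1.2964 > 1, so it fails to converge.

no, ρ = 1.2964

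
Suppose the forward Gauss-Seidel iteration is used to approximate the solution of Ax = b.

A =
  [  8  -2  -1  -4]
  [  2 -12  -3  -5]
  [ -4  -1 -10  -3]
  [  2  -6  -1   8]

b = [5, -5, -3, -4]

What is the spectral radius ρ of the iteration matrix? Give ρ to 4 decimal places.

0.6493

Diagonal D = diag(8, -12, -10, 8); L, U strict lower/upper.
T_GS = -(D+L)⁻¹U: row 0 first, T[0,3] = -(-4)/(8) = +0.5000; later rows by forward substitution.
  T[0,:] = [+0.0000  +0.2500  +0.1250  +0.5000]
  T[1,:] = [+0.0000  +0.0417  -0.2292  -0.3333]
  T[2,:] = [+0.0000  -0.1042  -0.0271  -0.4667]
  T[3,:] = [+0.0000  -0.0443  -0.2065  -0.4333]
|roots of det(T-λI)|: 0.6493, 0.1931, 0.0374, 0.0000.
ρ = 0.6493; 0.6493 < 1: convergent.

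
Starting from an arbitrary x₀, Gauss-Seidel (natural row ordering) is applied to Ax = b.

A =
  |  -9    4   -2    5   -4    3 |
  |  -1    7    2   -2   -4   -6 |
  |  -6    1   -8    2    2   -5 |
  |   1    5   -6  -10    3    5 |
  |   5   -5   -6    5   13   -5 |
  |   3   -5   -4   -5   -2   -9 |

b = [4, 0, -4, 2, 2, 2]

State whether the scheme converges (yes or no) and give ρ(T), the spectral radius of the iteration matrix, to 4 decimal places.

Diagonal D = diag(-9, 7, -8, -10, 13, -9); L, U strict lower/upper.
T_GS = -(D+L)⁻¹U: row 0 first, T[0,1] = -(4)/(-9) = +0.4444; later rows by forward substitution.
  T[0,:] = [+0.0000  +0.4444  -0.2222  +0.5556  -0.4444  +0.3333]
  T[1,:] = [+0.0000  +0.0635  -0.3175  +0.3651  +0.5079  +0.9048]
  T[2,:] = [+0.0000  -0.3254  +0.1270  -0.1210  +0.6468  -0.7619]
  T[3,:] = [+0.0000  +0.2714  -0.2571  +0.3107  +0.1214  +1.4429]
  T[4,:] = [+0.0000  -0.4011  +0.1209  -0.2486  +0.6181  -0.3022]
  T[5,:] = [+0.0000  +0.1958  +0.1619  -0.0812  -0.9226  -0.7873]
|roots of det(T-λI)|: 1.2391, 0.5414, 0.5414, 0.0831, 0.0405, 0.0000.
ρ = 1.2391; 1.2391 > 1 ⇒ diverges.

no, ρ = 1.2391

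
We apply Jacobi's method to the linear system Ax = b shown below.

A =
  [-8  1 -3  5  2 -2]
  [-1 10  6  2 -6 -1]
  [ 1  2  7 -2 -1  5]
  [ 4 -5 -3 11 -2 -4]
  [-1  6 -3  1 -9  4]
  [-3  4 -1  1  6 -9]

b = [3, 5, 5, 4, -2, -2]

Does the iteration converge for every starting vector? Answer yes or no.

Diagonal D = diag(-8, 10, 7, 11, -9, -9); L, U strict lower/upper.
T_J = -D⁻¹(L+U): T[4,0] = -(-1)/(-9) = -0.1111; T[4,4] = 0.
  T[0,:] = [+0.0000 +0.1250 -0.3750 +0.6250 +0.2500 -0.2500]
  T[1,:] = [+0.1000 +0.0000 -0.6000 -0.2000 +0.6000 +0.1000]
  T[2,:] = [-0.1429 -0.2857 +0.0000 +0.2857 +0.1429 -0.7143]
  T[3,:] = [-0.3636 +0.4545 +0.2727 +0.0000 +0.1818 +0.3636]
  T[4,:] = [-0.1111 +0.6667 -0.3333 +0.1111 +0.0000 +0.4444]
  T[5,:] = [-0.3333 +0.4444 -0.1111 +0.1111 +0.6667 +0.0000]
|roots of det(T-λI)|: 1.1457, 0.7404, 0.4549, 0.4263, 0.4263, 0.1569.
ρ(T) = max|λ| = 1.1457; 1.1457 > 1 ⇒ diverges.

no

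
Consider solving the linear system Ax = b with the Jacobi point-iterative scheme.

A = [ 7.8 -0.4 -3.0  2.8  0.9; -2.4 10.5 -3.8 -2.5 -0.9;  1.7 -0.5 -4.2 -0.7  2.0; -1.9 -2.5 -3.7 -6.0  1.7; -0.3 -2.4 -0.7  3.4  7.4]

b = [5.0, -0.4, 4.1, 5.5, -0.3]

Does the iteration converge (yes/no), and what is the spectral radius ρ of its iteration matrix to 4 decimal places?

yes, ρ = 0.8363

Split A = D + L + U, D = diag(7.8, 10.5, -4.2, -6, 7.4).
T_J = -D⁻¹(L+U): T[1,2] = -(-3.8)/(10.5) = +0.3619; T[1,1] = 0.
  T[0,:] = [+0.0000 +0.0513 +0.3846 -0.3590 -0.1154]
  T[1,:] = [+0.2286 +0.0000 +0.3619 +0.2381 +0.0857]
  T[2,:] = [+0.4048 -0.1190 +0.0000 -0.1667 +0.4762]
  T[3,:] = [-0.3167 -0.4167 -0.6167 +0.0000 +0.2833]
  T[4,:] = [+0.0405 +0.3243 +0.0946 -0.4595 +0.0000]
|roots of det(T-λI)|: 0.8363, 0.6578, 0.6578, 0.2871, 0.1074.
ρ = 0.8363; 0.8363 < 1 ⇒ converges.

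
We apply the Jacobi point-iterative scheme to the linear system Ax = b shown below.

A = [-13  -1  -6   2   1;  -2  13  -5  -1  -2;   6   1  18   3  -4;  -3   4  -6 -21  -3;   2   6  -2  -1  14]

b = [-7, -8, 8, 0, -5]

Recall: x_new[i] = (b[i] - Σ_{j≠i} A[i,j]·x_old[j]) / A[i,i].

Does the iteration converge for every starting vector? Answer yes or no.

Diagonal D = diag(-13, 13, 18, -21, 14); L, U strict lower/upper.
Jacobi T = -D⁻¹(L+U): T[3,0] = -(-3)/(-21) = -0.1429; T[3,3] = 0.
  T[0,:] = [+0.0000 -0.0769 -0.4615 +0.1538 +0.0769]
  T[1,:] = [+0.1538 +0.0000 +0.3846 +0.0769 +0.1538]
  T[2,:] = [-0.3333 -0.0556 +0.0000 -0.1667 +0.2222]
  T[3,:] = [-0.1429 +0.1905 -0.2857 +0.0000 -0.1429]
  T[4,:] = [-0.1429 -0.4286 +0.1429 +0.0714 +0.0000]
moduli |λ_i(T)| = 0.5101, 0.4244, 0.3561, 0.3561, 0.1445.
spectral radius ρ = 0.5101; 0.5101 < 1 ⇒ converges.

yes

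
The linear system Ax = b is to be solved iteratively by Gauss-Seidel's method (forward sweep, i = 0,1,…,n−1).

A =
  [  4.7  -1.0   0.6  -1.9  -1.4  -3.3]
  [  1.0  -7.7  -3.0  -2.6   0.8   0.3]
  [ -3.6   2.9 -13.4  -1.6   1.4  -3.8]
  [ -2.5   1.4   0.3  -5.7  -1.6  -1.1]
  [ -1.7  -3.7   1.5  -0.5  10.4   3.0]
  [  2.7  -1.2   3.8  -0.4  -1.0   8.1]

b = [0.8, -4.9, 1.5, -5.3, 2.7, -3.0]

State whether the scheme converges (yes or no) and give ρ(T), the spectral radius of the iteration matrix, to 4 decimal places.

yes, ρ = 0.5713

Split A = D + L + U, D = diag(4.7, -7.7, -13.4, -5.7, 10.4, 8.1).
T_GS = -(D+L)⁻¹U: row 0 first, T[0,4] = -(-1.4)/(4.7) = +0.2979; later rows by forward substitution.
  T[0,:] = [+0.0000 +0.2128 -0.1277 +0.4043 +0.2979 +0.7021]
  T[1,:] = [+0.0000 +0.0276 -0.4062 -0.2852 +0.1426 +0.1301]
  T[2,:] = [+0.0000 -0.0512 -0.0536 -0.2897 +0.0553 -0.4440]
  T[3,:] = [+0.0000 -0.0892 -0.0466 -0.2626 -0.3734 -0.4923]
  T[4,:] = [+0.0000 +0.0477 -0.1599 -0.0062 +0.0735 -0.0870]
  T[5,:] = [+0.0000 -0.0413 -0.0145 -0.0548 -0.1135 -0.0415]
eigenvalue magnitudes: 0.5713, 0.2711, 0.2711, 0.0798, 0.0798, 0.0000.
ρ(T) = max|λ| = 0.5713; 0.5713 < 1, so it converges for any x₀.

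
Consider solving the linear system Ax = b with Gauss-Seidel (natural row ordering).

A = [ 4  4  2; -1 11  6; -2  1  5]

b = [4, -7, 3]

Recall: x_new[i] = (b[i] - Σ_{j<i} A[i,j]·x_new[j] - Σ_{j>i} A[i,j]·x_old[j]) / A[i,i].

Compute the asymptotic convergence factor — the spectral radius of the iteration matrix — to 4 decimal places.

0.5614

Diagonal D = diag(4, 11, 5); L, U strict lower/upper.
T_GS = -(D+L)⁻¹U: row 0 first, T[0,1] = -(4)/(4) = -1.0000; later rows by forward substitution.
  T[0,:] = [+0.0000 -1.0000 -0.5000]
  T[1,:] = [+0.0000 -0.0909 -0.5909]
  T[2,:] = [+0.0000 -0.3818 -0.0818]
|eigenvalues of T|: 0.5614, 0.3887, 0.0000.
ρ = 0.5614; 0.5614 < 1 ⇒ converges.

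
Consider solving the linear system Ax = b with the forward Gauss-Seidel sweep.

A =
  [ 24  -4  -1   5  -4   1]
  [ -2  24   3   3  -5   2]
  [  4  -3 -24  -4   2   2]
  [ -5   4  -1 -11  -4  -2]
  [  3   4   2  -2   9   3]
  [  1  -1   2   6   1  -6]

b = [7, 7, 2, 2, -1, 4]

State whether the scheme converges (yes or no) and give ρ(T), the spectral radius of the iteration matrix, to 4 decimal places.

yes, ρ = 0.5072

Let D = diag(24, 24, -24, -11, 9, -6); L, U the strict triangles.
Gauss-Seidel: T = -(D+L)⁻¹U, row 0 first, T[0,2] = -(-1)/(24) = +0.0417; later rows by forward substitution.
  T[0,:] = [+0.0000 +0.1667 +0.0417 -0.2083 +0.1667 -0.0417]
  T[1,:] = [+0.0000 +0.0139 -0.1215 -0.1424 +0.2222 -0.0868]
  T[2,:] = [+0.0000 +0.0260 +0.0221 -0.1836 +0.0833 +0.0872]
  T[3,:] = [+0.0000 -0.0731 -0.0651 +0.0596 -0.3662 -0.2024]
  T[4,:] = [+0.0000 -0.0838 +0.0207 +0.1868 -0.2542 -0.3452]
  T[5,:] = [+0.0000 -0.0529 -0.0271 +0.0186 -0.3900 -0.2233]
|roots of det(T-λI)|: 0.5072, 0.1360, 0.1360, 0.0901, 0.0830, 0.0000.
ρ = 0.5072; 0.5072 < 1, so it converges for any x₀.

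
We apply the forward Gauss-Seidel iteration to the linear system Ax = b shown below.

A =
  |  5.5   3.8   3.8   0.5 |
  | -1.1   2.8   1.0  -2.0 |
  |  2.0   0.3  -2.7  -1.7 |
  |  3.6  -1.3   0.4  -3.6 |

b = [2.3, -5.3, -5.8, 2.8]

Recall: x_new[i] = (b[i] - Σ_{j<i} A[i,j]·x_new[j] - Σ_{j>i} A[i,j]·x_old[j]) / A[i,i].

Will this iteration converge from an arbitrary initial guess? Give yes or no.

no

Let D = diag(5.5, 2.8, -2.7, -3.6); L, U the strict triangles.
Gauss-Seidel: T = -(D+L)⁻¹U, row 0 first, T[0,1] = -(3.8)/(5.5) = -0.6909; later rows by forward substitution.
  T[0,:] = [+0.0000 -0.6909 -0.6909 -0.0909]
  T[1,:] = [+0.0000 -0.2714 -0.6286 +0.6786]
  T[2,:] = [+0.0000 -0.5419 -0.5816 -0.6216]
  T[3,:] = [+0.0000 -0.6531 -0.5286 -0.4050]
eigenvalue magnitudes: 1.1343, 0.3701, 0.3701, 0.0000.
ρ(T) = max|λ| = 1.1343; 1.1343 > 1: divergent.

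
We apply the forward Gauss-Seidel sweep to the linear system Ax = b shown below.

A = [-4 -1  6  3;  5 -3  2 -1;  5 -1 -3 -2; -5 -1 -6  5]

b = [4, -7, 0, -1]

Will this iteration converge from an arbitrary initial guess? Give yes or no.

Split A = D + L + U, D = diag(-4, -3, -3, 5).
Gauss-Seidel: T = -(D+L)⁻¹U, row 0 first, T[0,3] = -(3)/(-4) = +0.7500; later rows by forward substitution.
  T[0,:] = [+0.0000 -0.2500 +1.5000 +0.7500]
  T[1,:] = [+0.0000 -0.4167 +3.1667 +0.9167]
  T[2,:] = [+0.0000 -0.2778 +1.4444 +0.2778]
  T[3,:] = [+0.0000 -0.6667 +3.8667 +1.2667]
eigenvalue magnitudes: 1.6632, 0.4967, 0.1345, 0.0000.
spectral radius ρ = 1.6632; 1.6632 > 1 ⇒ diverges.

no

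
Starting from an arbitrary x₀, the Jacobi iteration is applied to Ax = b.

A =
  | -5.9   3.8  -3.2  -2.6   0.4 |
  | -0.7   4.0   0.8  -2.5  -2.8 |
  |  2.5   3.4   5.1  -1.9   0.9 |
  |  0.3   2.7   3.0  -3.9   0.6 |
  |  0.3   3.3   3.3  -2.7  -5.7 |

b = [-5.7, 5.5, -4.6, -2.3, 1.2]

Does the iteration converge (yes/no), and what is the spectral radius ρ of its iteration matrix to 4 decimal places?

Diagonal D = diag(-5.9, 4, 5.1, -3.9, -5.7); L, U strict lower/upper.
Jacobi T = -D⁻¹(L+U): T[2,0] = -(2.5)/(5.1) = -0.4902; T[2,2] = 0.
  T[0,:] = [+0.0000  +0.6441  -0.5424  -0.4407  +0.0678]
  T[1,:] = [+0.1750  +0.0000  -0.2000  +0.6250  +0.7000]
  T[2,:] = [-0.4902  -0.6667  +0.0000  +0.3725  -0.1765]
  T[3,:] = [+0.0769  +0.6923  +0.7692  +0.0000  +0.1538]
  T[4,:] = [+0.0526  +0.5789  +0.5789  -0.4737  +0.0000]
eigenvalue magnitudes: 1.2247, 0.7834, 0.7834, 0.5108, 0.2263.
ρ = 1.2247; 1.2247 > 1: divergent.

no, ρ = 1.2247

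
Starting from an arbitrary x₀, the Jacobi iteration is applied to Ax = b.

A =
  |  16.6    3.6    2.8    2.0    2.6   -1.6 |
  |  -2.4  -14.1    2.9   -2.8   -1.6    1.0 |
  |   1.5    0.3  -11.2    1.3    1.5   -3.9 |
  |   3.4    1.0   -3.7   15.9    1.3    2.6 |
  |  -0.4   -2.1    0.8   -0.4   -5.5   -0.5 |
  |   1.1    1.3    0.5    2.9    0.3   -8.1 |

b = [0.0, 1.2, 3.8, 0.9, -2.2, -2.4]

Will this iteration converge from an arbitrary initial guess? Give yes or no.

yes

A = D + L + U where D = diag(16.6, -14.1, -11.2, 15.9, -5.5, -8.1).
Jacobi: T = -D⁻¹(L+U), T[1,3] = -(-2.8)/(-14.1) = -0.1986; T[1,1] = 0.
  T[0,:] = [+0.0000  -0.2169  -0.1687  -0.1205  -0.1566  +0.0964]
  T[1,:] = [-0.1702  +0.0000  +0.2057  -0.1986  -0.1135  +0.0709]
  T[2,:] = [+0.1339  +0.0268  +0.0000  +0.1161  +0.1339  -0.3482]
  T[3,:] = [-0.2138  -0.0629  +0.2327  +0.0000  -0.0818  -0.1635]
  T[4,:] = [-0.0727  -0.3818  +0.1455  -0.0727  +0.0000  -0.0909]
  T[5,:] = [+0.1358  +0.1605  +0.0617  +0.3580  +0.0370  +0.0000]
eigenvalue magnitudes: 0.5846, 0.3324, 0.3324, 0.1898, 0.1898, 0.1504.
spectral radius ρ = 0.5846; 0.5846 < 1: convergent.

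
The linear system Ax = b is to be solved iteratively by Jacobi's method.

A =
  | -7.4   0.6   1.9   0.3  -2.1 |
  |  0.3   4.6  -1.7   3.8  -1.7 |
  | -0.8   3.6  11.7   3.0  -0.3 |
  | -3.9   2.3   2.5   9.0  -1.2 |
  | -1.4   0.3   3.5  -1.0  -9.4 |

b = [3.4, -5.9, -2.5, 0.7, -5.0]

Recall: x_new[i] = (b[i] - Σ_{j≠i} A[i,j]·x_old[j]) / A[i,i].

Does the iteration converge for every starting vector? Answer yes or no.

Write A = D+L+U with D = diag(-7.4, 4.6, 11.7, 9, -9.4).
Jacobi T = -D⁻¹(L+U): T[2,4] = -(-0.3)/(11.7) = +0.0256; T[2,2] = 0.
  T[0,:] = [+0.0000 +0.0811 +0.2568 +0.0405 -0.2838]
  T[1,:] = [-0.0652 +0.0000 +0.3696 -0.8261 +0.3696]
  T[2,:] = [+0.0684 -0.3077 +0.0000 -0.2564 +0.0256]
  T[3,:] = [+0.4333 -0.2556 -0.2778 +0.0000 +0.1333]
  T[4,:] = [-0.1489 +0.0319 +0.3723 -0.1064 +0.0000]
|λ(T)| sorted: 0.7410, 0.3372, 0.3372, 0.2925, 0.2925.
spectral radius ρ = 0.7410; 0.7410 < 1, so it converges for any x₀.

yes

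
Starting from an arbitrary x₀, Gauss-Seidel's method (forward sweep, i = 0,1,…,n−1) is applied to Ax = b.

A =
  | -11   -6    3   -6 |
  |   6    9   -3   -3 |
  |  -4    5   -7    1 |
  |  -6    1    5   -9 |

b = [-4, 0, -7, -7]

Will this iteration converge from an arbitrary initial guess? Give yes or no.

Diagonal D = diag(-11, 9, -7, -9); L, U strict lower/upper.
GS T = -(D+L)⁻¹U: row 0 first, T[0,2] = -(3)/(-11) = +0.2727; later rows by forward substitution.
  T[0,:] = [+0.0000, -0.5455, +0.2727, -0.5455]
  T[1,:] = [+0.0000, +0.3636, +0.1515, +0.6970]
  T[2,:] = [+0.0000, +0.5714, -0.0476, +0.9524]
  T[3,:] = [+0.0000, +0.7215, -0.1914, +0.9702]
moduli |λ_i(T)| = 1.3806, 0.1120, 0.1120, 0.0000.
spectral radius ρ = 1.3806; 1.3806 > 1 ⇒ diverges.

no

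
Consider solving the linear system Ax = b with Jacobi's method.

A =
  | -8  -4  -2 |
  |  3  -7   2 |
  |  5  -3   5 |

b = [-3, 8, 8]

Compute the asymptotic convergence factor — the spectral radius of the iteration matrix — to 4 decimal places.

0.5844

Split A = D + L + U, D = diag(-8, -7, 5).
Jacobi: T = -D⁻¹(L+U), T[1,2] = -(2)/(-7) = +0.2857; T[1,1] = 0.
  T[0,:] = [+0.0000 -0.5000 -0.2500]
  T[1,:] = [+0.4286 +0.0000 +0.2857]
  T[2,:] = [-1.0000 +0.6000 +0.0000]
|eigenvalues of T|: 0.5844, 0.3667, 0.3667.
ρ(T) = max|λ| = 0.5844; 0.5844 < 1 ⇒ converges.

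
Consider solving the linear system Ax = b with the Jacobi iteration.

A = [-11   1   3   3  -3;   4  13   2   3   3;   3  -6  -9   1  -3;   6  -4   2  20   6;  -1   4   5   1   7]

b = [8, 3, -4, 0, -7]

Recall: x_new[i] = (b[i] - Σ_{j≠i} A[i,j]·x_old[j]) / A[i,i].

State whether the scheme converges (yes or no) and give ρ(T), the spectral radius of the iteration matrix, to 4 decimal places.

yes, ρ = 0.8500

Let D = diag(-11, 13, -9, 20, 7); L, U the strict triangles.
Jacobi T = -D⁻¹(L+U): T[3,2] = -(2)/(20) = -0.1000; T[3,3] = 0.
  T[0,:] = [+0.0000, +0.0909, +0.2727, +0.2727, -0.2727]
  T[1,:] = [-0.3077, +0.0000, -0.1538, -0.2308, -0.2308]
  T[2,:] = [+0.3333, -0.6667, +0.0000, +0.1111, -0.3333]
  T[3,:] = [-0.3000, +0.2000, -0.1000, +0.0000, -0.3000]
  T[4,:] = [+0.1429, -0.5714, -0.7143, -0.1429, +0.0000]
|roots of det(T-λI)|: 0.8500, 0.6065, 0.4241, 0.4241, 0.0201.
ρ(T) = max|λ| = 0.8500; 0.8500 < 1 ⇒ converges.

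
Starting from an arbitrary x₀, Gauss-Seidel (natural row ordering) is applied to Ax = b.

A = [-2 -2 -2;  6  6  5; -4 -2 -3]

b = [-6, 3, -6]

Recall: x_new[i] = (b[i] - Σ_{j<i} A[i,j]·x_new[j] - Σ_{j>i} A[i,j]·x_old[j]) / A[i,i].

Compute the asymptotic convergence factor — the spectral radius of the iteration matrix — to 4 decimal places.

Let D = diag(-2, 6, -3); L, U the strict triangles.
Gauss-Seidel: T = -(D+L)⁻¹U, row 0 first, T[0,2] = -(-2)/(-2) = -1.0000; later rows by forward substitution.
  T[0,:] = [+0.0000  -1.0000  -1.0000]
  T[1,:] = [+0.0000  +1.0000  +0.1667]
  T[2,:] = [+0.0000  +0.6667  +1.2222]
moduli |λ_i(T)| = 1.4625, 0.7597, 0.0000.
ρ(T) = max|λ| = 1.4625; 1.4625 > 1, so it fails to converge.

1.4625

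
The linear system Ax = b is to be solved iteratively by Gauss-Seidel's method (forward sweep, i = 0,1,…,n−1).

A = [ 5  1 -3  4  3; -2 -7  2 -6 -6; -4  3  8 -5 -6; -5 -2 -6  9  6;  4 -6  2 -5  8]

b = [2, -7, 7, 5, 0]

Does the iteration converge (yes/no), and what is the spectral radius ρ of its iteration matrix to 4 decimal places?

Write A = D+L+U with D = diag(5, -7, 8, 9, 8).
T_GS = -(D+L)⁻¹U: row 0 first, T[0,2] = -(-3)/(5) = +0.6000; later rows by forward substitution.
  T[0,:] = [+0.0000  -0.2000  +0.6000  -0.8000  -0.6000]
  T[1,:] = [+0.0000  +0.0571  +0.1143  -0.6286  -0.6857]
  T[2,:] = [+0.0000  -0.1214  +0.2571  +0.4607  +0.7071]
  T[3,:] = [+0.0000  -0.1794  +0.5302  -0.2770  -0.6810]
  T[4,:] = [+0.0000  +0.0611  +0.0528  -0.3597  -0.8167]
eigenvalue magnitudes: 1.2612, 0.5882, 0.1906, 0.0842, 0.0000.
ρ = 1.2612; 1.2612 > 1, so it fails to converge.

no, ρ = 1.2612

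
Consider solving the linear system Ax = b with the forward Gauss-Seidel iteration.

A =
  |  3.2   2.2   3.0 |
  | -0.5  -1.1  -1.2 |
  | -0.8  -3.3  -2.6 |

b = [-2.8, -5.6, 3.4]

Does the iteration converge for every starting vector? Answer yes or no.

no

Split A = D + L + U, D = diag(3.2, -1.1, -2.6).
GS T = -(D+L)⁻¹U: row 0 first, T[0,1] = -(2.2)/(3.2) = -0.6875; later rows by forward substitution.
  T[0,:] = [+0.0000  -0.6875  -0.9375]
  T[1,:] = [+0.0000  +0.3125  -0.6648]
  T[2,:] = [+0.0000  -0.1851  +1.1322]
eigenvalue magnitudes: 1.2618, 0.1829, 0.0000.
spectral radius ρ = 1.2618; 1.2618 > 1: divergent.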